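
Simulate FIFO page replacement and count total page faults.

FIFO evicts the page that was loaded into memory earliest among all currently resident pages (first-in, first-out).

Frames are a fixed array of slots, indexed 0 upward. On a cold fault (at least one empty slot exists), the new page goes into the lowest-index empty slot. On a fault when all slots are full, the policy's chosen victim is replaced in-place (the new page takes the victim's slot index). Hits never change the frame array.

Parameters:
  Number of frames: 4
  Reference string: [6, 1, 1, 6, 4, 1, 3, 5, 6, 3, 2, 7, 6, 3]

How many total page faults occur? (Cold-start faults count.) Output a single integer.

Answer: 9

Derivation:
Step 0: ref 6 → FAULT, frames=[6,-,-,-]
Step 1: ref 1 → FAULT, frames=[6,1,-,-]
Step 2: ref 1 → HIT, frames=[6,1,-,-]
Step 3: ref 6 → HIT, frames=[6,1,-,-]
Step 4: ref 4 → FAULT, frames=[6,1,4,-]
Step 5: ref 1 → HIT, frames=[6,1,4,-]
Step 6: ref 3 → FAULT, frames=[6,1,4,3]
Step 7: ref 5 → FAULT (evict 6), frames=[5,1,4,3]
Step 8: ref 6 → FAULT (evict 1), frames=[5,6,4,3]
Step 9: ref 3 → HIT, frames=[5,6,4,3]
Step 10: ref 2 → FAULT (evict 4), frames=[5,6,2,3]
Step 11: ref 7 → FAULT (evict 3), frames=[5,6,2,7]
Step 12: ref 6 → HIT, frames=[5,6,2,7]
Step 13: ref 3 → FAULT (evict 5), frames=[3,6,2,7]
Total faults: 9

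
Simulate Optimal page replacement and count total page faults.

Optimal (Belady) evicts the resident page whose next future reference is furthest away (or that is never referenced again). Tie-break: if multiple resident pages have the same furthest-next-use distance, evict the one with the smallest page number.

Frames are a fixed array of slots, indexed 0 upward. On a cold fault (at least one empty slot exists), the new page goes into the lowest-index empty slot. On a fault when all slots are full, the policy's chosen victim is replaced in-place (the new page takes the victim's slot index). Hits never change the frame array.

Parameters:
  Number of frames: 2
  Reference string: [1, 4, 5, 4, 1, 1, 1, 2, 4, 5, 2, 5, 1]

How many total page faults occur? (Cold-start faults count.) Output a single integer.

Answer: 7

Derivation:
Step 0: ref 1 → FAULT, frames=[1,-]
Step 1: ref 4 → FAULT, frames=[1,4]
Step 2: ref 5 → FAULT (evict 1), frames=[5,4]
Step 3: ref 4 → HIT, frames=[5,4]
Step 4: ref 1 → FAULT (evict 5), frames=[1,4]
Step 5: ref 1 → HIT, frames=[1,4]
Step 6: ref 1 → HIT, frames=[1,4]
Step 7: ref 2 → FAULT (evict 1), frames=[2,4]
Step 8: ref 4 → HIT, frames=[2,4]
Step 9: ref 5 → FAULT (evict 4), frames=[2,5]
Step 10: ref 2 → HIT, frames=[2,5]
Step 11: ref 5 → HIT, frames=[2,5]
Step 12: ref 1 → FAULT (evict 2), frames=[1,5]
Total faults: 7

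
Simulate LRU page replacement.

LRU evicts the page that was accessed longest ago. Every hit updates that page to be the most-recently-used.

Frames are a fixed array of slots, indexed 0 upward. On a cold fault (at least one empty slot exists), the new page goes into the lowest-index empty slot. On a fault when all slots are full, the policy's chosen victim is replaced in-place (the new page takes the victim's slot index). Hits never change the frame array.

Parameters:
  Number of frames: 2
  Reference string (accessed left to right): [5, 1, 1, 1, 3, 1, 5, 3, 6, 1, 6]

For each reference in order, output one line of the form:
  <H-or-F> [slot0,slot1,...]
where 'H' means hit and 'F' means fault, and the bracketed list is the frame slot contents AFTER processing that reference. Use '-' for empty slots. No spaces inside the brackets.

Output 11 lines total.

F [5,-]
F [5,1]
H [5,1]
H [5,1]
F [3,1]
H [3,1]
F [5,1]
F [5,3]
F [6,3]
F [6,1]
H [6,1]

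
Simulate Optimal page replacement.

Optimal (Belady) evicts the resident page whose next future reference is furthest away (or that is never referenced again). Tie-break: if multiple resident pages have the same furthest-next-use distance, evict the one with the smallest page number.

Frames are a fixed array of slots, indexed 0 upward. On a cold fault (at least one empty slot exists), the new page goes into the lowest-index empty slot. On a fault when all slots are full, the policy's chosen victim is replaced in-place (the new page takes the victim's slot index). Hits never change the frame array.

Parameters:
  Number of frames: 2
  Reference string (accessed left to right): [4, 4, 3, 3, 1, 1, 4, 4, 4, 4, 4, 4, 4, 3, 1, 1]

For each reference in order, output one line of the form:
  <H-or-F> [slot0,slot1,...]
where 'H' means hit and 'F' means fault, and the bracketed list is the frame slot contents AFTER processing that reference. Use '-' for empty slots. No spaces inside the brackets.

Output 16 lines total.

F [4,-]
H [4,-]
F [4,3]
H [4,3]
F [4,1]
H [4,1]
H [4,1]
H [4,1]
H [4,1]
H [4,1]
H [4,1]
H [4,1]
H [4,1]
F [3,1]
H [3,1]
H [3,1]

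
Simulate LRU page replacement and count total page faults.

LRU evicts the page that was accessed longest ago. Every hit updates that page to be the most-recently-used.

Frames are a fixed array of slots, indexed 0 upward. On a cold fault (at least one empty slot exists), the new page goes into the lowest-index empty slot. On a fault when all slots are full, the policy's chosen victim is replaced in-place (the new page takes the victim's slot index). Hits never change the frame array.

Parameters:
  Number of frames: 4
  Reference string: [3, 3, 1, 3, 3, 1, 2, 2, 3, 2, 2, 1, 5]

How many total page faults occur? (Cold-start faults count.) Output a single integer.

Answer: 4

Derivation:
Step 0: ref 3 → FAULT, frames=[3,-,-,-]
Step 1: ref 3 → HIT, frames=[3,-,-,-]
Step 2: ref 1 → FAULT, frames=[3,1,-,-]
Step 3: ref 3 → HIT, frames=[3,1,-,-]
Step 4: ref 3 → HIT, frames=[3,1,-,-]
Step 5: ref 1 → HIT, frames=[3,1,-,-]
Step 6: ref 2 → FAULT, frames=[3,1,2,-]
Step 7: ref 2 → HIT, frames=[3,1,2,-]
Step 8: ref 3 → HIT, frames=[3,1,2,-]
Step 9: ref 2 → HIT, frames=[3,1,2,-]
Step 10: ref 2 → HIT, frames=[3,1,2,-]
Step 11: ref 1 → HIT, frames=[3,1,2,-]
Step 12: ref 5 → FAULT, frames=[3,1,2,5]
Total faults: 4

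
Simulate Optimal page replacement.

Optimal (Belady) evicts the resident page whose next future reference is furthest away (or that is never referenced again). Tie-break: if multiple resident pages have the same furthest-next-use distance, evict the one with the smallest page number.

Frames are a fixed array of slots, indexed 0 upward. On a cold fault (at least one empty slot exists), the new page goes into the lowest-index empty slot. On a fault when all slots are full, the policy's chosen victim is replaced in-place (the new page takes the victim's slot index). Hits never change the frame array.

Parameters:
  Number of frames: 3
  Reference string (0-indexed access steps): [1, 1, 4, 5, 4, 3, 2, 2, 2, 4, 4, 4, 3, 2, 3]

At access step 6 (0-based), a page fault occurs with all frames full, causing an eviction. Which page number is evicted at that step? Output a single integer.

Step 0: ref 1 -> FAULT, frames=[1,-,-]
Step 1: ref 1 -> HIT, frames=[1,-,-]
Step 2: ref 4 -> FAULT, frames=[1,4,-]
Step 3: ref 5 -> FAULT, frames=[1,4,5]
Step 4: ref 4 -> HIT, frames=[1,4,5]
Step 5: ref 3 -> FAULT, evict 1, frames=[3,4,5]
Step 6: ref 2 -> FAULT, evict 5, frames=[3,4,2]
At step 6: evicted page 5

Answer: 5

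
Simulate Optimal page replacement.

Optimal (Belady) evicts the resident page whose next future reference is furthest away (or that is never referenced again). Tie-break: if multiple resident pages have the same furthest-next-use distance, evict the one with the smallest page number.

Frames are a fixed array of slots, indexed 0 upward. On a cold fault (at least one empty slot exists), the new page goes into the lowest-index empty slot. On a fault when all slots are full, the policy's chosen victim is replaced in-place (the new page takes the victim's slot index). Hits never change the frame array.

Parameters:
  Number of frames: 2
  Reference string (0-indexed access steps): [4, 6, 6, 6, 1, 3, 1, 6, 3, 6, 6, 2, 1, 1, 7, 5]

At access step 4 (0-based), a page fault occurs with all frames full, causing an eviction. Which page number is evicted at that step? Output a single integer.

Answer: 4

Derivation:
Step 0: ref 4 -> FAULT, frames=[4,-]
Step 1: ref 6 -> FAULT, frames=[4,6]
Step 2: ref 6 -> HIT, frames=[4,6]
Step 3: ref 6 -> HIT, frames=[4,6]
Step 4: ref 1 -> FAULT, evict 4, frames=[1,6]
At step 4: evicted page 4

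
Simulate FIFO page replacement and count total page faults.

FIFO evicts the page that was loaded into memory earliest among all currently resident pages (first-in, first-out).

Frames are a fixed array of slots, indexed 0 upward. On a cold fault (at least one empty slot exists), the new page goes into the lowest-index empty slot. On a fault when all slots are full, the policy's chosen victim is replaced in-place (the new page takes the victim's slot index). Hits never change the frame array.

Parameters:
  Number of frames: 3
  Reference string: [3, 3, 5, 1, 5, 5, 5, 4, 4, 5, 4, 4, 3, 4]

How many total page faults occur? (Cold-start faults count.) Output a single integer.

Answer: 5

Derivation:
Step 0: ref 3 → FAULT, frames=[3,-,-]
Step 1: ref 3 → HIT, frames=[3,-,-]
Step 2: ref 5 → FAULT, frames=[3,5,-]
Step 3: ref 1 → FAULT, frames=[3,5,1]
Step 4: ref 5 → HIT, frames=[3,5,1]
Step 5: ref 5 → HIT, frames=[3,5,1]
Step 6: ref 5 → HIT, frames=[3,5,1]
Step 7: ref 4 → FAULT (evict 3), frames=[4,5,1]
Step 8: ref 4 → HIT, frames=[4,5,1]
Step 9: ref 5 → HIT, frames=[4,5,1]
Step 10: ref 4 → HIT, frames=[4,5,1]
Step 11: ref 4 → HIT, frames=[4,5,1]
Step 12: ref 3 → FAULT (evict 5), frames=[4,3,1]
Step 13: ref 4 → HIT, frames=[4,3,1]
Total faults: 5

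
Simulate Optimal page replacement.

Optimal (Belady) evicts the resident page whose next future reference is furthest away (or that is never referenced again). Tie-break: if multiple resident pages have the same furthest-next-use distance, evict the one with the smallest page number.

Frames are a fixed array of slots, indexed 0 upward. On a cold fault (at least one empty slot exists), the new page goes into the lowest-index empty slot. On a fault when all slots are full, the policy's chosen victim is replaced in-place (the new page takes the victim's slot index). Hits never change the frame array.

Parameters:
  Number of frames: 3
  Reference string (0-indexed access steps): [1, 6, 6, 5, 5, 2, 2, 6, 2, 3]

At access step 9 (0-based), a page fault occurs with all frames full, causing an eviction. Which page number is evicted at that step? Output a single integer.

Answer: 2

Derivation:
Step 0: ref 1 -> FAULT, frames=[1,-,-]
Step 1: ref 6 -> FAULT, frames=[1,6,-]
Step 2: ref 6 -> HIT, frames=[1,6,-]
Step 3: ref 5 -> FAULT, frames=[1,6,5]
Step 4: ref 5 -> HIT, frames=[1,6,5]
Step 5: ref 2 -> FAULT, evict 1, frames=[2,6,5]
Step 6: ref 2 -> HIT, frames=[2,6,5]
Step 7: ref 6 -> HIT, frames=[2,6,5]
Step 8: ref 2 -> HIT, frames=[2,6,5]
Step 9: ref 3 -> FAULT, evict 2, frames=[3,6,5]
At step 9: evicted page 2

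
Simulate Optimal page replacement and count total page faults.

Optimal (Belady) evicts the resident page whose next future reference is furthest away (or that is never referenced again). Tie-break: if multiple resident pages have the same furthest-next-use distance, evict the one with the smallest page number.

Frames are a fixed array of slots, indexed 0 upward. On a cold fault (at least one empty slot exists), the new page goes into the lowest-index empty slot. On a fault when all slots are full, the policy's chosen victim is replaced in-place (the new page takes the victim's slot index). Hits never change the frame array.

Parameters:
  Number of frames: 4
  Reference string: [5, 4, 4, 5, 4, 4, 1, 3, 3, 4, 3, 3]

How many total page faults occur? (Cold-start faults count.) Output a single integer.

Step 0: ref 5 → FAULT, frames=[5,-,-,-]
Step 1: ref 4 → FAULT, frames=[5,4,-,-]
Step 2: ref 4 → HIT, frames=[5,4,-,-]
Step 3: ref 5 → HIT, frames=[5,4,-,-]
Step 4: ref 4 → HIT, frames=[5,4,-,-]
Step 5: ref 4 → HIT, frames=[5,4,-,-]
Step 6: ref 1 → FAULT, frames=[5,4,1,-]
Step 7: ref 3 → FAULT, frames=[5,4,1,3]
Step 8: ref 3 → HIT, frames=[5,4,1,3]
Step 9: ref 4 → HIT, frames=[5,4,1,3]
Step 10: ref 3 → HIT, frames=[5,4,1,3]
Step 11: ref 3 → HIT, frames=[5,4,1,3]
Total faults: 4

Answer: 4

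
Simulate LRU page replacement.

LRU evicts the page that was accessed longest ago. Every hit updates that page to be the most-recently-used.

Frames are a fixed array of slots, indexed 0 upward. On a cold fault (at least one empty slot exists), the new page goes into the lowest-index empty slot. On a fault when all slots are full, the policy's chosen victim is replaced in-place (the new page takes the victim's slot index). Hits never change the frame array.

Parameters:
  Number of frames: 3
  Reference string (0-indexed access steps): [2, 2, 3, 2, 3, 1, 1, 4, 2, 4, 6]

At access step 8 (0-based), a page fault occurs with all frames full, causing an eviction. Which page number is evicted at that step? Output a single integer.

Step 0: ref 2 -> FAULT, frames=[2,-,-]
Step 1: ref 2 -> HIT, frames=[2,-,-]
Step 2: ref 3 -> FAULT, frames=[2,3,-]
Step 3: ref 2 -> HIT, frames=[2,3,-]
Step 4: ref 3 -> HIT, frames=[2,3,-]
Step 5: ref 1 -> FAULT, frames=[2,3,1]
Step 6: ref 1 -> HIT, frames=[2,3,1]
Step 7: ref 4 -> FAULT, evict 2, frames=[4,3,1]
Step 8: ref 2 -> FAULT, evict 3, frames=[4,2,1]
At step 8: evicted page 3

Answer: 3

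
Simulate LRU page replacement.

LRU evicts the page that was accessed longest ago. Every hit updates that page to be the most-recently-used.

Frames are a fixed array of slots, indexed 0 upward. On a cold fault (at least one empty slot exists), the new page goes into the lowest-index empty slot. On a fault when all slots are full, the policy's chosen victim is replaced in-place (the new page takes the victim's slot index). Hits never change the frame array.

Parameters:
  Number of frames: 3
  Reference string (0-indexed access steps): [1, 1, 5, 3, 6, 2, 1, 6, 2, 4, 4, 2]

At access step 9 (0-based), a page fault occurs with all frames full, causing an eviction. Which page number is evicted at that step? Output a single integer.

Answer: 1

Derivation:
Step 0: ref 1 -> FAULT, frames=[1,-,-]
Step 1: ref 1 -> HIT, frames=[1,-,-]
Step 2: ref 5 -> FAULT, frames=[1,5,-]
Step 3: ref 3 -> FAULT, frames=[1,5,3]
Step 4: ref 6 -> FAULT, evict 1, frames=[6,5,3]
Step 5: ref 2 -> FAULT, evict 5, frames=[6,2,3]
Step 6: ref 1 -> FAULT, evict 3, frames=[6,2,1]
Step 7: ref 6 -> HIT, frames=[6,2,1]
Step 8: ref 2 -> HIT, frames=[6,2,1]
Step 9: ref 4 -> FAULT, evict 1, frames=[6,2,4]
At step 9: evicted page 1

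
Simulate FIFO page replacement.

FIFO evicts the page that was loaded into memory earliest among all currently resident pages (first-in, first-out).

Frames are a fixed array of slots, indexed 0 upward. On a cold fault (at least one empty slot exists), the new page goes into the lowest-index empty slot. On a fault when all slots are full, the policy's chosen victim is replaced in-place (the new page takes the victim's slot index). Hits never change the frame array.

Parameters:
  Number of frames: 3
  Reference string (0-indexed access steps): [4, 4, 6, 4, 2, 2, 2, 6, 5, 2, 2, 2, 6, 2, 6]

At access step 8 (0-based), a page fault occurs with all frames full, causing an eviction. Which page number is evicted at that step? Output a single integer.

Step 0: ref 4 -> FAULT, frames=[4,-,-]
Step 1: ref 4 -> HIT, frames=[4,-,-]
Step 2: ref 6 -> FAULT, frames=[4,6,-]
Step 3: ref 4 -> HIT, frames=[4,6,-]
Step 4: ref 2 -> FAULT, frames=[4,6,2]
Step 5: ref 2 -> HIT, frames=[4,6,2]
Step 6: ref 2 -> HIT, frames=[4,6,2]
Step 7: ref 6 -> HIT, frames=[4,6,2]
Step 8: ref 5 -> FAULT, evict 4, frames=[5,6,2]
At step 8: evicted page 4

Answer: 4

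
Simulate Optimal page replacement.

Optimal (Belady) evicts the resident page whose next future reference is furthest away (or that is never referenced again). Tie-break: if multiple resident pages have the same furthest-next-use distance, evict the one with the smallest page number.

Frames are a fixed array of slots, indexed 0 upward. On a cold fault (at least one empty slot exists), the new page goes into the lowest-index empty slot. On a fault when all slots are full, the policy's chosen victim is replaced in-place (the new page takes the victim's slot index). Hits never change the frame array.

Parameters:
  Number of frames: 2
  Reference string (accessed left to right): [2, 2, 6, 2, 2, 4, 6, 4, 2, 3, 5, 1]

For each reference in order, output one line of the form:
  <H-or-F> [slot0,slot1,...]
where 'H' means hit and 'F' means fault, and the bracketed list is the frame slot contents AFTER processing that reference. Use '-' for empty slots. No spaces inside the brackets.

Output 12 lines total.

F [2,-]
H [2,-]
F [2,6]
H [2,6]
H [2,6]
F [4,6]
H [4,6]
H [4,6]
F [2,6]
F [3,6]
F [5,6]
F [1,6]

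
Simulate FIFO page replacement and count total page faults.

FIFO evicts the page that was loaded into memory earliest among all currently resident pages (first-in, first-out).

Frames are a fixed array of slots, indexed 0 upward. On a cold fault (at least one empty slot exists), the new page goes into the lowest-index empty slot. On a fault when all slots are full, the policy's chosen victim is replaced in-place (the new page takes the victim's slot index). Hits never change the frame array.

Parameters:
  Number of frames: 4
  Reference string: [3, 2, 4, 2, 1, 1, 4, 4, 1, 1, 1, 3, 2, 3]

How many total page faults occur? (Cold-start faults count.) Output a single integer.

Answer: 4

Derivation:
Step 0: ref 3 → FAULT, frames=[3,-,-,-]
Step 1: ref 2 → FAULT, frames=[3,2,-,-]
Step 2: ref 4 → FAULT, frames=[3,2,4,-]
Step 3: ref 2 → HIT, frames=[3,2,4,-]
Step 4: ref 1 → FAULT, frames=[3,2,4,1]
Step 5: ref 1 → HIT, frames=[3,2,4,1]
Step 6: ref 4 → HIT, frames=[3,2,4,1]
Step 7: ref 4 → HIT, frames=[3,2,4,1]
Step 8: ref 1 → HIT, frames=[3,2,4,1]
Step 9: ref 1 → HIT, frames=[3,2,4,1]
Step 10: ref 1 → HIT, frames=[3,2,4,1]
Step 11: ref 3 → HIT, frames=[3,2,4,1]
Step 12: ref 2 → HIT, frames=[3,2,4,1]
Step 13: ref 3 → HIT, frames=[3,2,4,1]
Total faults: 4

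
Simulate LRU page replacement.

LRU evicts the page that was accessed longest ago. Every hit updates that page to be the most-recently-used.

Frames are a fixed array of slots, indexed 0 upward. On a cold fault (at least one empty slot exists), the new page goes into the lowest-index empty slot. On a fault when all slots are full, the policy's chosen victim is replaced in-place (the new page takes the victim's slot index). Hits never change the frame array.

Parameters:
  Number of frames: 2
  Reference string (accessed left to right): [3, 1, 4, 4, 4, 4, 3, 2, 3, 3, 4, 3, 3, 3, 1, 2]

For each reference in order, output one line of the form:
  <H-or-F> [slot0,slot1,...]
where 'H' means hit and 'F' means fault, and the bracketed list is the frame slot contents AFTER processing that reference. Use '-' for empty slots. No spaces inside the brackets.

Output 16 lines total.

F [3,-]
F [3,1]
F [4,1]
H [4,1]
H [4,1]
H [4,1]
F [4,3]
F [2,3]
H [2,3]
H [2,3]
F [4,3]
H [4,3]
H [4,3]
H [4,3]
F [1,3]
F [1,2]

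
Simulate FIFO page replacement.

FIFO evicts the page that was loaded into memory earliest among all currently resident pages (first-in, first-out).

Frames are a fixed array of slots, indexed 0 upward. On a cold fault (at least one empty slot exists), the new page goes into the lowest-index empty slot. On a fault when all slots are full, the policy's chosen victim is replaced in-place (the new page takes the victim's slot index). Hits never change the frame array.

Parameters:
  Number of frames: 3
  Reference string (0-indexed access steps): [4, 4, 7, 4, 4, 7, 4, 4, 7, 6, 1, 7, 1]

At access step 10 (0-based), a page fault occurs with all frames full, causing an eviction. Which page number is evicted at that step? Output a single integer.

Answer: 4

Derivation:
Step 0: ref 4 -> FAULT, frames=[4,-,-]
Step 1: ref 4 -> HIT, frames=[4,-,-]
Step 2: ref 7 -> FAULT, frames=[4,7,-]
Step 3: ref 4 -> HIT, frames=[4,7,-]
Step 4: ref 4 -> HIT, frames=[4,7,-]
Step 5: ref 7 -> HIT, frames=[4,7,-]
Step 6: ref 4 -> HIT, frames=[4,7,-]
Step 7: ref 4 -> HIT, frames=[4,7,-]
Step 8: ref 7 -> HIT, frames=[4,7,-]
Step 9: ref 6 -> FAULT, frames=[4,7,6]
Step 10: ref 1 -> FAULT, evict 4, frames=[1,7,6]
At step 10: evicted page 4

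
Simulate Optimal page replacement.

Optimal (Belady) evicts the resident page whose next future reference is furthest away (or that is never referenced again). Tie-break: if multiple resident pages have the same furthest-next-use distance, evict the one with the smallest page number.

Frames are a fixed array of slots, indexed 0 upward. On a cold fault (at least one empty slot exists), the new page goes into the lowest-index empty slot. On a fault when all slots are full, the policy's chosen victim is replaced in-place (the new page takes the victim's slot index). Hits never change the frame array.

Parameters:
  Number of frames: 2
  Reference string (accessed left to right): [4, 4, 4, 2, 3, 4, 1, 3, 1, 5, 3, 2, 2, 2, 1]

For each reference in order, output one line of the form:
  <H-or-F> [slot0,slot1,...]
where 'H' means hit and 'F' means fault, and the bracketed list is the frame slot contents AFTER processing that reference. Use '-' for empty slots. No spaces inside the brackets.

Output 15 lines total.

F [4,-]
H [4,-]
H [4,-]
F [4,2]
F [4,3]
H [4,3]
F [1,3]
H [1,3]
H [1,3]
F [5,3]
H [5,3]
F [5,2]
H [5,2]
H [5,2]
F [5,1]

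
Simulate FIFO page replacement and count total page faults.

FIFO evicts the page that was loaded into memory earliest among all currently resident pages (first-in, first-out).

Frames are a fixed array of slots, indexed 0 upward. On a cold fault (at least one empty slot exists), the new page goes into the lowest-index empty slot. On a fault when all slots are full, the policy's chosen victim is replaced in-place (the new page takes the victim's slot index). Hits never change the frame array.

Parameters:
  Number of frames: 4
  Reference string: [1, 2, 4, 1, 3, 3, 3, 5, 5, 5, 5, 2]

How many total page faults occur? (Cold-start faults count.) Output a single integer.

Step 0: ref 1 → FAULT, frames=[1,-,-,-]
Step 1: ref 2 → FAULT, frames=[1,2,-,-]
Step 2: ref 4 → FAULT, frames=[1,2,4,-]
Step 3: ref 1 → HIT, frames=[1,2,4,-]
Step 4: ref 3 → FAULT, frames=[1,2,4,3]
Step 5: ref 3 → HIT, frames=[1,2,4,3]
Step 6: ref 3 → HIT, frames=[1,2,4,3]
Step 7: ref 5 → FAULT (evict 1), frames=[5,2,4,3]
Step 8: ref 5 → HIT, frames=[5,2,4,3]
Step 9: ref 5 → HIT, frames=[5,2,4,3]
Step 10: ref 5 → HIT, frames=[5,2,4,3]
Step 11: ref 2 → HIT, frames=[5,2,4,3]
Total faults: 5

Answer: 5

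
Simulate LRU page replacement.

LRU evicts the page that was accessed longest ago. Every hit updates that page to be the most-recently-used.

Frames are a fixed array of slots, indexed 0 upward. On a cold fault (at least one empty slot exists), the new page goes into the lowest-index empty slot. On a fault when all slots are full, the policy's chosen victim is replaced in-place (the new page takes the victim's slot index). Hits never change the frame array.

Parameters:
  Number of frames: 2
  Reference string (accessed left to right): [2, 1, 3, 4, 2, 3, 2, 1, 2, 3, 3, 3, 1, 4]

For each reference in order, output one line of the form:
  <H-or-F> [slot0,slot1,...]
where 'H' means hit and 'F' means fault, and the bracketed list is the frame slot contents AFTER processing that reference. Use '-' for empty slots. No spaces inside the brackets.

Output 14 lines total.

F [2,-]
F [2,1]
F [3,1]
F [3,4]
F [2,4]
F [2,3]
H [2,3]
F [2,1]
H [2,1]
F [2,3]
H [2,3]
H [2,3]
F [1,3]
F [1,4]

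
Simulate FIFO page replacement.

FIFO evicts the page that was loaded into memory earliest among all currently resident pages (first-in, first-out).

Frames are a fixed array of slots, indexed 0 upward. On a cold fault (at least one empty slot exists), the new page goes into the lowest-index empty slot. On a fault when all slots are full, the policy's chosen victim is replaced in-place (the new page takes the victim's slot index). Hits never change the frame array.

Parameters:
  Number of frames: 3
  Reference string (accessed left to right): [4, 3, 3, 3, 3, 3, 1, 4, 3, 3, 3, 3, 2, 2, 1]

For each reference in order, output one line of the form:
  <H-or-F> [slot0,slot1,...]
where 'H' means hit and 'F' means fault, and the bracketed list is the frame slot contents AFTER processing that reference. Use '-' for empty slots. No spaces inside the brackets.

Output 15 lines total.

F [4,-,-]
F [4,3,-]
H [4,3,-]
H [4,3,-]
H [4,3,-]
H [4,3,-]
F [4,3,1]
H [4,3,1]
H [4,3,1]
H [4,3,1]
H [4,3,1]
H [4,3,1]
F [2,3,1]
H [2,3,1]
H [2,3,1]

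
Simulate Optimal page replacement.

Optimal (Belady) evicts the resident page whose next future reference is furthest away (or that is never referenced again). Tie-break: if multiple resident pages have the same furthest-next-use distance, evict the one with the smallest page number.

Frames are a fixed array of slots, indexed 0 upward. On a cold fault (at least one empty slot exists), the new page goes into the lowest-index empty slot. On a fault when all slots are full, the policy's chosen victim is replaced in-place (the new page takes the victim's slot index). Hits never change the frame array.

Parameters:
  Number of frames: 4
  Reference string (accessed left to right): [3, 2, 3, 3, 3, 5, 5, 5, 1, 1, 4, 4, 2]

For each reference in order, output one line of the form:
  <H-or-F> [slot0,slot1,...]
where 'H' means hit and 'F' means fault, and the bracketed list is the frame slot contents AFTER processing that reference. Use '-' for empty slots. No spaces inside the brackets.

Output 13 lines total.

F [3,-,-,-]
F [3,2,-,-]
H [3,2,-,-]
H [3,2,-,-]
H [3,2,-,-]
F [3,2,5,-]
H [3,2,5,-]
H [3,2,5,-]
F [3,2,5,1]
H [3,2,5,1]
F [3,2,5,4]
H [3,2,5,4]
H [3,2,5,4]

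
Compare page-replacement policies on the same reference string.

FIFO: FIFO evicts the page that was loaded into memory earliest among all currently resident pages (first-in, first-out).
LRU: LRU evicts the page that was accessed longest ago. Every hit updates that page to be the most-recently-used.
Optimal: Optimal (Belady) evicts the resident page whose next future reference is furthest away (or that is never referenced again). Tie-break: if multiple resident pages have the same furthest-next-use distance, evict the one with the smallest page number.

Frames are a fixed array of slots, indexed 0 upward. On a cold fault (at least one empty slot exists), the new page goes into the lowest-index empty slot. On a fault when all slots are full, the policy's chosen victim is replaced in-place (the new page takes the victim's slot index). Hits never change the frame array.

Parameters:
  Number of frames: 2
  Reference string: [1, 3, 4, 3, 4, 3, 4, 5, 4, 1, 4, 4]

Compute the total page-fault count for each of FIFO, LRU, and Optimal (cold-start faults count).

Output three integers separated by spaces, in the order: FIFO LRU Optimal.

Answer: 6 5 5

Derivation:
--- FIFO ---
  step 0: ref 1 -> FAULT, frames=[1,-] (faults so far: 1)
  step 1: ref 3 -> FAULT, frames=[1,3] (faults so far: 2)
  step 2: ref 4 -> FAULT, evict 1, frames=[4,3] (faults so far: 3)
  step 3: ref 3 -> HIT, frames=[4,3] (faults so far: 3)
  step 4: ref 4 -> HIT, frames=[4,3] (faults so far: 3)
  step 5: ref 3 -> HIT, frames=[4,3] (faults so far: 3)
  step 6: ref 4 -> HIT, frames=[4,3] (faults so far: 3)
  step 7: ref 5 -> FAULT, evict 3, frames=[4,5] (faults so far: 4)
  step 8: ref 4 -> HIT, frames=[4,5] (faults so far: 4)
  step 9: ref 1 -> FAULT, evict 4, frames=[1,5] (faults so far: 5)
  step 10: ref 4 -> FAULT, evict 5, frames=[1,4] (faults so far: 6)
  step 11: ref 4 -> HIT, frames=[1,4] (faults so far: 6)
  FIFO total faults: 6
--- LRU ---
  step 0: ref 1 -> FAULT, frames=[1,-] (faults so far: 1)
  step 1: ref 3 -> FAULT, frames=[1,3] (faults so far: 2)
  step 2: ref 4 -> FAULT, evict 1, frames=[4,3] (faults so far: 3)
  step 3: ref 3 -> HIT, frames=[4,3] (faults so far: 3)
  step 4: ref 4 -> HIT, frames=[4,3] (faults so far: 3)
  step 5: ref 3 -> HIT, frames=[4,3] (faults so far: 3)
  step 6: ref 4 -> HIT, frames=[4,3] (faults so far: 3)
  step 7: ref 5 -> FAULT, evict 3, frames=[4,5] (faults so far: 4)
  step 8: ref 4 -> HIT, frames=[4,5] (faults so far: 4)
  step 9: ref 1 -> FAULT, evict 5, frames=[4,1] (faults so far: 5)
  step 10: ref 4 -> HIT, frames=[4,1] (faults so far: 5)
  step 11: ref 4 -> HIT, frames=[4,1] (faults so far: 5)
  LRU total faults: 5
--- Optimal ---
  step 0: ref 1 -> FAULT, frames=[1,-] (faults so far: 1)
  step 1: ref 3 -> FAULT, frames=[1,3] (faults so far: 2)
  step 2: ref 4 -> FAULT, evict 1, frames=[4,3] (faults so far: 3)
  step 3: ref 3 -> HIT, frames=[4,3] (faults so far: 3)
  step 4: ref 4 -> HIT, frames=[4,3] (faults so far: 3)
  step 5: ref 3 -> HIT, frames=[4,3] (faults so far: 3)
  step 6: ref 4 -> HIT, frames=[4,3] (faults so far: 3)
  step 7: ref 5 -> FAULT, evict 3, frames=[4,5] (faults so far: 4)
  step 8: ref 4 -> HIT, frames=[4,5] (faults so far: 4)
  step 9: ref 1 -> FAULT, evict 5, frames=[4,1] (faults so far: 5)
  step 10: ref 4 -> HIT, frames=[4,1] (faults so far: 5)
  step 11: ref 4 -> HIT, frames=[4,1] (faults so far: 5)
  Optimal total faults: 5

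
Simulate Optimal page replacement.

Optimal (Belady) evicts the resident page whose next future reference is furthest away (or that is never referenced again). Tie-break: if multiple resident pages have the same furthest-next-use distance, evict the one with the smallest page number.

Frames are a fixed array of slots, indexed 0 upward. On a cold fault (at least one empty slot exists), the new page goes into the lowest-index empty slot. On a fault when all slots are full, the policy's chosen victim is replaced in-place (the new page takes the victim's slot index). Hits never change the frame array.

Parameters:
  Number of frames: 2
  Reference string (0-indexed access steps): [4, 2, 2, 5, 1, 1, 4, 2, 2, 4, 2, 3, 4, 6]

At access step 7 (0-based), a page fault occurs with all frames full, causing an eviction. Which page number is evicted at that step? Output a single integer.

Answer: 1

Derivation:
Step 0: ref 4 -> FAULT, frames=[4,-]
Step 1: ref 2 -> FAULT, frames=[4,2]
Step 2: ref 2 -> HIT, frames=[4,2]
Step 3: ref 5 -> FAULT, evict 2, frames=[4,5]
Step 4: ref 1 -> FAULT, evict 5, frames=[4,1]
Step 5: ref 1 -> HIT, frames=[4,1]
Step 6: ref 4 -> HIT, frames=[4,1]
Step 7: ref 2 -> FAULT, evict 1, frames=[4,2]
At step 7: evicted page 1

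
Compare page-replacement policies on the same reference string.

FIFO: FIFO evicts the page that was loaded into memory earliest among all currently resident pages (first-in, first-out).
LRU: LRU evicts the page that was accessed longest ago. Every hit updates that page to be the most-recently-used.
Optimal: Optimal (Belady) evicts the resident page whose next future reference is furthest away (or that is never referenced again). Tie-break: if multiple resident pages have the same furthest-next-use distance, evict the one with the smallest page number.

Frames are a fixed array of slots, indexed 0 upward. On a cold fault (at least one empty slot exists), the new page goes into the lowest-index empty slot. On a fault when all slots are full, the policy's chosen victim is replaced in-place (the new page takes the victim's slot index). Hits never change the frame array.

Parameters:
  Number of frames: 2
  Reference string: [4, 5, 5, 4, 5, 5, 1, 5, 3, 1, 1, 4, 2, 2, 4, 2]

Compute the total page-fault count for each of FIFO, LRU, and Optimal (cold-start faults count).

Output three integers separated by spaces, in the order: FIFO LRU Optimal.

--- FIFO ---
  step 0: ref 4 -> FAULT, frames=[4,-] (faults so far: 1)
  step 1: ref 5 -> FAULT, frames=[4,5] (faults so far: 2)
  step 2: ref 5 -> HIT, frames=[4,5] (faults so far: 2)
  step 3: ref 4 -> HIT, frames=[4,5] (faults so far: 2)
  step 4: ref 5 -> HIT, frames=[4,5] (faults so far: 2)
  step 5: ref 5 -> HIT, frames=[4,5] (faults so far: 2)
  step 6: ref 1 -> FAULT, evict 4, frames=[1,5] (faults so far: 3)
  step 7: ref 5 -> HIT, frames=[1,5] (faults so far: 3)
  step 8: ref 3 -> FAULT, evict 5, frames=[1,3] (faults so far: 4)
  step 9: ref 1 -> HIT, frames=[1,3] (faults so far: 4)
  step 10: ref 1 -> HIT, frames=[1,3] (faults so far: 4)
  step 11: ref 4 -> FAULT, evict 1, frames=[4,3] (faults so far: 5)
  step 12: ref 2 -> FAULT, evict 3, frames=[4,2] (faults so far: 6)
  step 13: ref 2 -> HIT, frames=[4,2] (faults so far: 6)
  step 14: ref 4 -> HIT, frames=[4,2] (faults so far: 6)
  step 15: ref 2 -> HIT, frames=[4,2] (faults so far: 6)
  FIFO total faults: 6
--- LRU ---
  step 0: ref 4 -> FAULT, frames=[4,-] (faults so far: 1)
  step 1: ref 5 -> FAULT, frames=[4,5] (faults so far: 2)
  step 2: ref 5 -> HIT, frames=[4,5] (faults so far: 2)
  step 3: ref 4 -> HIT, frames=[4,5] (faults so far: 2)
  step 4: ref 5 -> HIT, frames=[4,5] (faults so far: 2)
  step 5: ref 5 -> HIT, frames=[4,5] (faults so far: 2)
  step 6: ref 1 -> FAULT, evict 4, frames=[1,5] (faults so far: 3)
  step 7: ref 5 -> HIT, frames=[1,5] (faults so far: 3)
  step 8: ref 3 -> FAULT, evict 1, frames=[3,5] (faults so far: 4)
  step 9: ref 1 -> FAULT, evict 5, frames=[3,1] (faults so far: 5)
  step 10: ref 1 -> HIT, frames=[3,1] (faults so far: 5)
  step 11: ref 4 -> FAULT, evict 3, frames=[4,1] (faults so far: 6)
  step 12: ref 2 -> FAULT, evict 1, frames=[4,2] (faults so far: 7)
  step 13: ref 2 -> HIT, frames=[4,2] (faults so far: 7)
  step 14: ref 4 -> HIT, frames=[4,2] (faults so far: 7)
  step 15: ref 2 -> HIT, frames=[4,2] (faults so far: 7)
  LRU total faults: 7
--- Optimal ---
  step 0: ref 4 -> FAULT, frames=[4,-] (faults so far: 1)
  step 1: ref 5 -> FAULT, frames=[4,5] (faults so far: 2)
  step 2: ref 5 -> HIT, frames=[4,5] (faults so far: 2)
  step 3: ref 4 -> HIT, frames=[4,5] (faults so far: 2)
  step 4: ref 5 -> HIT, frames=[4,5] (faults so far: 2)
  step 5: ref 5 -> HIT, frames=[4,5] (faults so far: 2)
  step 6: ref 1 -> FAULT, evict 4, frames=[1,5] (faults so far: 3)
  step 7: ref 5 -> HIT, frames=[1,5] (faults so far: 3)
  step 8: ref 3 -> FAULT, evict 5, frames=[1,3] (faults so far: 4)
  step 9: ref 1 -> HIT, frames=[1,3] (faults so far: 4)
  step 10: ref 1 -> HIT, frames=[1,3] (faults so far: 4)
  step 11: ref 4 -> FAULT, evict 1, frames=[4,3] (faults so far: 5)
  step 12: ref 2 -> FAULT, evict 3, frames=[4,2] (faults so far: 6)
  step 13: ref 2 -> HIT, frames=[4,2] (faults so far: 6)
  step 14: ref 4 -> HIT, frames=[4,2] (faults so far: 6)
  step 15: ref 2 -> HIT, frames=[4,2] (faults so far: 6)
  Optimal total faults: 6

Answer: 6 7 6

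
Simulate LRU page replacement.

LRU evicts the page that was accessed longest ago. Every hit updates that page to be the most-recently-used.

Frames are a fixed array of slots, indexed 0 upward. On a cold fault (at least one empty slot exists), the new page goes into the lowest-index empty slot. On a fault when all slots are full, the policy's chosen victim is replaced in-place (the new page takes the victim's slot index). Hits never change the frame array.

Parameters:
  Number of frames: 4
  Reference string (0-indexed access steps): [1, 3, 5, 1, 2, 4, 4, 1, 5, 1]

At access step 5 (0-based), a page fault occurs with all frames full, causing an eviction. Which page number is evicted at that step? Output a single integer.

Answer: 3

Derivation:
Step 0: ref 1 -> FAULT, frames=[1,-,-,-]
Step 1: ref 3 -> FAULT, frames=[1,3,-,-]
Step 2: ref 5 -> FAULT, frames=[1,3,5,-]
Step 3: ref 1 -> HIT, frames=[1,3,5,-]
Step 4: ref 2 -> FAULT, frames=[1,3,5,2]
Step 5: ref 4 -> FAULT, evict 3, frames=[1,4,5,2]
At step 5: evicted page 3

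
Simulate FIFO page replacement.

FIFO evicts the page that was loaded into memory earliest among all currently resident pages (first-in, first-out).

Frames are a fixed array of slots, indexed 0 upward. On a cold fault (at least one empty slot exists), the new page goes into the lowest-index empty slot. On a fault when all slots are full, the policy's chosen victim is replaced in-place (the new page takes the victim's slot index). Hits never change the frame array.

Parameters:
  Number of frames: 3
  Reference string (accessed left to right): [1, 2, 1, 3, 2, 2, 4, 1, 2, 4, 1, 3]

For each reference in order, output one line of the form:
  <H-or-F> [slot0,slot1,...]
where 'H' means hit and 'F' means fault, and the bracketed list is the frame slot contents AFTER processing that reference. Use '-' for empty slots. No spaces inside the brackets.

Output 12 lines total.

F [1,-,-]
F [1,2,-]
H [1,2,-]
F [1,2,3]
H [1,2,3]
H [1,2,3]
F [4,2,3]
F [4,1,3]
F [4,1,2]
H [4,1,2]
H [4,1,2]
F [3,1,2]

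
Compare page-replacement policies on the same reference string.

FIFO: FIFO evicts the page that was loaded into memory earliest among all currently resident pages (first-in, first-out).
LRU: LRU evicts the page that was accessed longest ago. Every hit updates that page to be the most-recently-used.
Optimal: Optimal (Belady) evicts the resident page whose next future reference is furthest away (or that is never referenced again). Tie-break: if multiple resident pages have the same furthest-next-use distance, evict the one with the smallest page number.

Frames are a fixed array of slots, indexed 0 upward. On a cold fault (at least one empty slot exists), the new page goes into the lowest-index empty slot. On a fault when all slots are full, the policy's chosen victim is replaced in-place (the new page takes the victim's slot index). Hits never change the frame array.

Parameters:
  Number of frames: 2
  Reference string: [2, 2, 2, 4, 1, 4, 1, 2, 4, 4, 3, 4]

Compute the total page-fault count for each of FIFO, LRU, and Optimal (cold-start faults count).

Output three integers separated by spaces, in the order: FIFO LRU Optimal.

Answer: 6 6 5

Derivation:
--- FIFO ---
  step 0: ref 2 -> FAULT, frames=[2,-] (faults so far: 1)
  step 1: ref 2 -> HIT, frames=[2,-] (faults so far: 1)
  step 2: ref 2 -> HIT, frames=[2,-] (faults so far: 1)
  step 3: ref 4 -> FAULT, frames=[2,4] (faults so far: 2)
  step 4: ref 1 -> FAULT, evict 2, frames=[1,4] (faults so far: 3)
  step 5: ref 4 -> HIT, frames=[1,4] (faults so far: 3)
  step 6: ref 1 -> HIT, frames=[1,4] (faults so far: 3)
  step 7: ref 2 -> FAULT, evict 4, frames=[1,2] (faults so far: 4)
  step 8: ref 4 -> FAULT, evict 1, frames=[4,2] (faults so far: 5)
  step 9: ref 4 -> HIT, frames=[4,2] (faults so far: 5)
  step 10: ref 3 -> FAULT, evict 2, frames=[4,3] (faults so far: 6)
  step 11: ref 4 -> HIT, frames=[4,3] (faults so far: 6)
  FIFO total faults: 6
--- LRU ---
  step 0: ref 2 -> FAULT, frames=[2,-] (faults so far: 1)
  step 1: ref 2 -> HIT, frames=[2,-] (faults so far: 1)
  step 2: ref 2 -> HIT, frames=[2,-] (faults so far: 1)
  step 3: ref 4 -> FAULT, frames=[2,4] (faults so far: 2)
  step 4: ref 1 -> FAULT, evict 2, frames=[1,4] (faults so far: 3)
  step 5: ref 4 -> HIT, frames=[1,4] (faults so far: 3)
  step 6: ref 1 -> HIT, frames=[1,4] (faults so far: 3)
  step 7: ref 2 -> FAULT, evict 4, frames=[1,2] (faults so far: 4)
  step 8: ref 4 -> FAULT, evict 1, frames=[4,2] (faults so far: 5)
  step 9: ref 4 -> HIT, frames=[4,2] (faults so far: 5)
  step 10: ref 3 -> FAULT, evict 2, frames=[4,3] (faults so far: 6)
  step 11: ref 4 -> HIT, frames=[4,3] (faults so far: 6)
  LRU total faults: 6
--- Optimal ---
  step 0: ref 2 -> FAULT, frames=[2,-] (faults so far: 1)
  step 1: ref 2 -> HIT, frames=[2,-] (faults so far: 1)
  step 2: ref 2 -> HIT, frames=[2,-] (faults so far: 1)
  step 3: ref 4 -> FAULT, frames=[2,4] (faults so far: 2)
  step 4: ref 1 -> FAULT, evict 2, frames=[1,4] (faults so far: 3)
  step 5: ref 4 -> HIT, frames=[1,4] (faults so far: 3)
  step 6: ref 1 -> HIT, frames=[1,4] (faults so far: 3)
  step 7: ref 2 -> FAULT, evict 1, frames=[2,4] (faults so far: 4)
  step 8: ref 4 -> HIT, frames=[2,4] (faults so far: 4)
  step 9: ref 4 -> HIT, frames=[2,4] (faults so far: 4)
  step 10: ref 3 -> FAULT, evict 2, frames=[3,4] (faults so far: 5)
  step 11: ref 4 -> HIT, frames=[3,4] (faults so far: 5)
  Optimal total faults: 5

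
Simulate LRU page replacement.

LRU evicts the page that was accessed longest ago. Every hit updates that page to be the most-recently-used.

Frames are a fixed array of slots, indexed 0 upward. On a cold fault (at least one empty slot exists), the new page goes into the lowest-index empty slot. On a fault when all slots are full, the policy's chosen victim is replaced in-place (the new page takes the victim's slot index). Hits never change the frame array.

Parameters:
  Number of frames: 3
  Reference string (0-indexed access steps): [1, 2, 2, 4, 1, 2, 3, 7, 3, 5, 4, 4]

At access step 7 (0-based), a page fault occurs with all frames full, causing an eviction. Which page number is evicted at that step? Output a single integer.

Step 0: ref 1 -> FAULT, frames=[1,-,-]
Step 1: ref 2 -> FAULT, frames=[1,2,-]
Step 2: ref 2 -> HIT, frames=[1,2,-]
Step 3: ref 4 -> FAULT, frames=[1,2,4]
Step 4: ref 1 -> HIT, frames=[1,2,4]
Step 5: ref 2 -> HIT, frames=[1,2,4]
Step 6: ref 3 -> FAULT, evict 4, frames=[1,2,3]
Step 7: ref 7 -> FAULT, evict 1, frames=[7,2,3]
At step 7: evicted page 1

Answer: 1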